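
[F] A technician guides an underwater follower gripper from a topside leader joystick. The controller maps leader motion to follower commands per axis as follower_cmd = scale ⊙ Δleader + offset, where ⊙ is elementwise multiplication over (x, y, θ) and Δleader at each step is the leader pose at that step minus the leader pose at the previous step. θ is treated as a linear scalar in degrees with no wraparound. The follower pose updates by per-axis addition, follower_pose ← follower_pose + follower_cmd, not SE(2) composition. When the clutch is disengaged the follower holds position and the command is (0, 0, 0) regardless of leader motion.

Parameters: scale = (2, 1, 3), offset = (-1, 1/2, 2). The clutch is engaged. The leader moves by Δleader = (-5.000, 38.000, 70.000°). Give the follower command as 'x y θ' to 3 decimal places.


axis x: 2·-5.000 + -1 = -11.000
axis y: 1·38.000 + 1/2 = 38.500
axis θ: 3·70.000 + 2 = 212.000

-11.000 38.500 212.000


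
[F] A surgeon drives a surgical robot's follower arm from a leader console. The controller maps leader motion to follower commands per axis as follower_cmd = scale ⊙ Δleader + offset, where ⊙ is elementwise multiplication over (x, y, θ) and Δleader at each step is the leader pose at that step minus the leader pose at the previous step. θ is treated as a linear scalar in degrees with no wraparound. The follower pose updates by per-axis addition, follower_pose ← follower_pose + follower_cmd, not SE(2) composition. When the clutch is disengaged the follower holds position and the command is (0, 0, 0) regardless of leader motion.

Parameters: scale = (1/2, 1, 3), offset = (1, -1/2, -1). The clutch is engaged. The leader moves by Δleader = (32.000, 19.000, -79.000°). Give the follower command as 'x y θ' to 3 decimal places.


17.000 18.500 -238.000

axis x: 1/2·32.000 + 1 = 17.000
axis y: 1·19.000 + -1/2 = 18.500
axis θ: 3·-79.000 + -1 = -238.000


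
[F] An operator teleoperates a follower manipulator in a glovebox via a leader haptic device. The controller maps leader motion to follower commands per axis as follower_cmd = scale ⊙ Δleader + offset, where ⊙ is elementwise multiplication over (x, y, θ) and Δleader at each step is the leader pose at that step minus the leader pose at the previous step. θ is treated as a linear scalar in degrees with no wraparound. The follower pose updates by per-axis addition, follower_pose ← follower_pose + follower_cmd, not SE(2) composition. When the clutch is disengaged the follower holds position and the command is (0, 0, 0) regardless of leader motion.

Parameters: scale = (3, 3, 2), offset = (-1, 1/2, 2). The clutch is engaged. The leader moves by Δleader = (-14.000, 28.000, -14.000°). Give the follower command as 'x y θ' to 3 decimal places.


-43.000 84.500 -26.000

axis x: 3·-14.000 + -1 = -43.000
axis y: 3·28.000 + 1/2 = 84.500
axis θ: 2·-14.000 + 2 = -26.000


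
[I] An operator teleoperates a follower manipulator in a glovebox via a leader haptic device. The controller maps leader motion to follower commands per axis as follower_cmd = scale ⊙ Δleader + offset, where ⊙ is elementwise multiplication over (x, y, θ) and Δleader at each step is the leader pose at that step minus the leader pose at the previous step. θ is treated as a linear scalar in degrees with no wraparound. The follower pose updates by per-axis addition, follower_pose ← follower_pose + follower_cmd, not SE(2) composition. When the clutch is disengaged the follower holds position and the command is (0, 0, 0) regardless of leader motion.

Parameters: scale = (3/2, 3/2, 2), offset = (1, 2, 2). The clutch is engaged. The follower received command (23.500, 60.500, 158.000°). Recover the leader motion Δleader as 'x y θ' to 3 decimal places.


15.000 39.000 78.000

axis x: (23.500 − 1) / (3/2) = 15.000
axis y: (60.500 − 2) / (3/2) = 39.000
axis θ: (158.000 − 2) / (2) = 78.000


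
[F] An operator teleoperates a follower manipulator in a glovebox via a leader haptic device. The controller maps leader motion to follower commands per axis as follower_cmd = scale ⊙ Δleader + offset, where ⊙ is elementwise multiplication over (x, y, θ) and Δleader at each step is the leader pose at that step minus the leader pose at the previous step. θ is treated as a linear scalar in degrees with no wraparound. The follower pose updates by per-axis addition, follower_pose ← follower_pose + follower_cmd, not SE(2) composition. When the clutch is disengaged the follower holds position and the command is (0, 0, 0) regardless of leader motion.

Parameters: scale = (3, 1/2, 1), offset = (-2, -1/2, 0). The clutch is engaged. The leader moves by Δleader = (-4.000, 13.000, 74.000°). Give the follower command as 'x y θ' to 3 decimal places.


-14.000 6.000 74.000

axis x: 3·-4.000 + -2 = -14.000
axis y: 1/2·13.000 + -1/2 = 6.000
axis θ: 1·74.000 + 0 = 74.000


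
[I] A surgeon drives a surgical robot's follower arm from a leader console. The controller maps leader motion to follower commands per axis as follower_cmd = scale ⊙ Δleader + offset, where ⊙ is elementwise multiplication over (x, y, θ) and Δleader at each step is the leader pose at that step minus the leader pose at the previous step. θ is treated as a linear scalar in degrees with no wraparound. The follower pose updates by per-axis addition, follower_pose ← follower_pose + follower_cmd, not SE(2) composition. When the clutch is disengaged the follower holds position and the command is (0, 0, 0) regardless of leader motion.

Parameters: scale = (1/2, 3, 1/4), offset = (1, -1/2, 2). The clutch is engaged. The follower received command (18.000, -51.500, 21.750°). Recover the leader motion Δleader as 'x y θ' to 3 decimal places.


34.000 -17.000 79.000

axis x: (18.000 − 1) / (1/2) = 34.000
axis y: (-51.500 − -1/2) / (3) = -17.000
axis θ: (21.750 − 2) / (1/4) = 79.000


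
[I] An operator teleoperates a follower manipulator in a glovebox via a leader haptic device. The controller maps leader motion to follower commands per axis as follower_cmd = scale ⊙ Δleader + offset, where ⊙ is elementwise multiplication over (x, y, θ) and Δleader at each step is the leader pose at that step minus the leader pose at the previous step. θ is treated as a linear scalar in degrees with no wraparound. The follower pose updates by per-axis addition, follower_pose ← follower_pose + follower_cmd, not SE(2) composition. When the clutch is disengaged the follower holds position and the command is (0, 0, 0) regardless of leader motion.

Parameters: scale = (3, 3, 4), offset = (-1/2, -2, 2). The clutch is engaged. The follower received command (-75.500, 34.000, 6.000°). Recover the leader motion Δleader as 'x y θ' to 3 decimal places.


axis x: (-75.500 − -1/2) / (3) = -25.000
axis y: (34.000 − -2) / (3) = 12.000
axis θ: (6.000 − 2) / (4) = 1.000

-25.000 12.000 1.000


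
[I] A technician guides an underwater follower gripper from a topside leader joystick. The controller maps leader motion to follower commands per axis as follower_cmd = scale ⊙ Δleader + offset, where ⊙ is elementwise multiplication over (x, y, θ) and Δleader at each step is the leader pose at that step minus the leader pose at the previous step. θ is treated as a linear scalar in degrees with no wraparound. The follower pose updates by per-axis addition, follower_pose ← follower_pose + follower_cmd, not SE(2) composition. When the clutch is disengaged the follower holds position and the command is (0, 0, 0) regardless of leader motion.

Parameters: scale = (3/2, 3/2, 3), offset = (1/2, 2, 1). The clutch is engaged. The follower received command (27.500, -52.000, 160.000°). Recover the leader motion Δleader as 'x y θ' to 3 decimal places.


18.000 -36.000 53.000

axis x: (27.500 − 1/2) / (3/2) = 18.000
axis y: (-52.000 − 2) / (3/2) = -36.000
axis θ: (160.000 − 1) / (3) = 53.000


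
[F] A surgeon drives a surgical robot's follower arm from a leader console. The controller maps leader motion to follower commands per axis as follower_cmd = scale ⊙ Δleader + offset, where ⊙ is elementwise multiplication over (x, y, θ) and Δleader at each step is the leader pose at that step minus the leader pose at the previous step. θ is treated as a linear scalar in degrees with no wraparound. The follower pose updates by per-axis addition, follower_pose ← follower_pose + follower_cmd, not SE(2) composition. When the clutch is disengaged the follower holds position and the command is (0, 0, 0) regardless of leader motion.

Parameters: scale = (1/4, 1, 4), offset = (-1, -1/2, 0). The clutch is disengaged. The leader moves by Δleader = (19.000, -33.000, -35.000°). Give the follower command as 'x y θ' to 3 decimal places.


clutch disengaged → follower holds; cmd = (0, 0, 0)

0.000 0.000 0.000


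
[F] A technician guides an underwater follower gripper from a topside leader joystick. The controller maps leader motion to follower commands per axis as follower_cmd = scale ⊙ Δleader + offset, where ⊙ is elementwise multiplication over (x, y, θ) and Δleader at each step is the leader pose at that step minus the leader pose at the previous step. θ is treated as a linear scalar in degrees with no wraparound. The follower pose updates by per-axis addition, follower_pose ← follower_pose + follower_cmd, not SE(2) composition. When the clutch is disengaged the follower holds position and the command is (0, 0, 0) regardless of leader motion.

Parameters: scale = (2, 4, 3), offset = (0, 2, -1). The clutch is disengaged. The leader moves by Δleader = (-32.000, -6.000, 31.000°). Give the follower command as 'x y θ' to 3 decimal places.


0.000 0.000 0.000

clutch disengaged → follower holds; cmd = (0, 0, 0)


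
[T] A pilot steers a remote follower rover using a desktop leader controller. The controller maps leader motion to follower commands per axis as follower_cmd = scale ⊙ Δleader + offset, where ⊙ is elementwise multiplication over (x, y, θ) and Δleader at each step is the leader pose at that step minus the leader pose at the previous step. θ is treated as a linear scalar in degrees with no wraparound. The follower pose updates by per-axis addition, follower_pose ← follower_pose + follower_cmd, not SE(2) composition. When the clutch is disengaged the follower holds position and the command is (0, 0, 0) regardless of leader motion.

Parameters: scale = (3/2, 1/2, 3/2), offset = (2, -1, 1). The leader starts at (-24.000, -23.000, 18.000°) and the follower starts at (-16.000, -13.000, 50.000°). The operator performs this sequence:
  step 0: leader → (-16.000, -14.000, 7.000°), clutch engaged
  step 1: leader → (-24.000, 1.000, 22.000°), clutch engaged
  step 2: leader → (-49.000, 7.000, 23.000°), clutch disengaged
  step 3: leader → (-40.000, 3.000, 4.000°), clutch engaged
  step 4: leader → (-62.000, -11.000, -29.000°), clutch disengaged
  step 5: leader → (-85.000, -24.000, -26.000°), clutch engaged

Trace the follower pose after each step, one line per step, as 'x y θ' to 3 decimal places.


-2.000 -9.500 34.500
-12.000 -3.000 58.000
-12.000 -3.000 58.000
3.500 -6.000 30.500
3.500 -6.000 30.500
-29.000 -13.500 36.000

step 0: Δleader=(8.000, 9.000, -11.000°), engaged; cmd=(14.000, 3.500, -15.500°) → follower=(-2.000, -9.500, 34.500°)
step 1: Δleader=(-8.000, 15.000, 15.000°), engaged; cmd=(-10.000, 6.500, 23.500°) → follower=(-12.000, -3.000, 58.000°)
step 2: Δleader=(-25.000, 6.000, 1.000°), disengaged; cmd=(0,0,0) → follower holds at (-12.000, -3.000, 58.000°)
step 3: Δleader=(9.000, -4.000, -19.000°), engaged; cmd=(15.500, -3.000, -27.500°) → follower=(3.500, -6.000, 30.500°)
step 4: Δleader=(-22.000, -14.000, -33.000°), disengaged; cmd=(0,0,0) → follower holds at (3.500, -6.000, 30.500°)
step 5: Δleader=(-23.000, -13.000, 3.000°), engaged; cmd=(-32.500, -7.500, 5.500°) → follower=(-29.000, -13.500, 36.000°)


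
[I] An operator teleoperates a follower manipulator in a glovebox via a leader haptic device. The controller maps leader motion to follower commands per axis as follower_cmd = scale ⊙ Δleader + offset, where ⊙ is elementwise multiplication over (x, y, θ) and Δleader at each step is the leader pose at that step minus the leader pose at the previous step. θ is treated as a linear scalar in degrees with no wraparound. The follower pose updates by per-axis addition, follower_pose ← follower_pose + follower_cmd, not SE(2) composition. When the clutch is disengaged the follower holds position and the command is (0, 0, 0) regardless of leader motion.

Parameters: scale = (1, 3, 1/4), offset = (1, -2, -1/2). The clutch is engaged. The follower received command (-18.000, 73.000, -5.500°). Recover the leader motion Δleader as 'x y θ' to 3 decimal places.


-19.000 25.000 -20.000

axis x: (-18.000 − 1) / (1) = -19.000
axis y: (73.000 − -2) / (3) = 25.000
axis θ: (-5.500 − -1/2) / (1/4) = -20.000


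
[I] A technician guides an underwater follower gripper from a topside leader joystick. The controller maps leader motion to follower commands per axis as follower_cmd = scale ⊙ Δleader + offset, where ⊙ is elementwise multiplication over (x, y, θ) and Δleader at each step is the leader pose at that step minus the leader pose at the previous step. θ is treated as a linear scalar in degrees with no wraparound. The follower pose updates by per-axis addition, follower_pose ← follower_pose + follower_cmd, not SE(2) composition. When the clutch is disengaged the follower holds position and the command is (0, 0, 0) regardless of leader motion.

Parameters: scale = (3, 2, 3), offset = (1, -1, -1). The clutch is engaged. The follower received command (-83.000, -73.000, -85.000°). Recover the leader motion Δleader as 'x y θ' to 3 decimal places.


-28.000 -36.000 -28.000

axis x: (-83.000 − 1) / (3) = -28.000
axis y: (-73.000 − -1) / (2) = -36.000
axis θ: (-85.000 − -1) / (3) = -28.000


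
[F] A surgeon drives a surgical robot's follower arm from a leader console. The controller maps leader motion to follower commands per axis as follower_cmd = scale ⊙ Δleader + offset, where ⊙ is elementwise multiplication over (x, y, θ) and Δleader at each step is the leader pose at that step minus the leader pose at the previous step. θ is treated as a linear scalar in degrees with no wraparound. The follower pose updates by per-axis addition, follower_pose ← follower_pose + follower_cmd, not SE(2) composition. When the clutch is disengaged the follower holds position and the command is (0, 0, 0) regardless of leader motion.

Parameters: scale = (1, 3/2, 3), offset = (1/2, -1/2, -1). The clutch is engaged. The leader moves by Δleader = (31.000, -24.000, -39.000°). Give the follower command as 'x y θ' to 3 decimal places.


31.500 -36.500 -118.000

axis x: 1·31.000 + 1/2 = 31.500
axis y: 3/2·-24.000 + -1/2 = -36.500
axis θ: 3·-39.000 + -1 = -118.000


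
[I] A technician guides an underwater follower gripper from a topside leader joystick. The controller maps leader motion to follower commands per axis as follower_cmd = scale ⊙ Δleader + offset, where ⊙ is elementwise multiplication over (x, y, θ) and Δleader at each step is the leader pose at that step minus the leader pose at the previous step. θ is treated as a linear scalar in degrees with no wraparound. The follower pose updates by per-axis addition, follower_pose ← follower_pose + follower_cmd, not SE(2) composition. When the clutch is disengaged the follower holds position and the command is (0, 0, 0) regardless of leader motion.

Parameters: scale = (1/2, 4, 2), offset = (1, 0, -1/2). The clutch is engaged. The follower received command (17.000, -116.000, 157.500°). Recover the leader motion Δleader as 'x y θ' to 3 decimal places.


axis x: (17.000 − 1) / (1/2) = 32.000
axis y: (-116.000 − 0) / (4) = -29.000
axis θ: (157.500 − -1/2) / (2) = 79.000

32.000 -29.000 79.000


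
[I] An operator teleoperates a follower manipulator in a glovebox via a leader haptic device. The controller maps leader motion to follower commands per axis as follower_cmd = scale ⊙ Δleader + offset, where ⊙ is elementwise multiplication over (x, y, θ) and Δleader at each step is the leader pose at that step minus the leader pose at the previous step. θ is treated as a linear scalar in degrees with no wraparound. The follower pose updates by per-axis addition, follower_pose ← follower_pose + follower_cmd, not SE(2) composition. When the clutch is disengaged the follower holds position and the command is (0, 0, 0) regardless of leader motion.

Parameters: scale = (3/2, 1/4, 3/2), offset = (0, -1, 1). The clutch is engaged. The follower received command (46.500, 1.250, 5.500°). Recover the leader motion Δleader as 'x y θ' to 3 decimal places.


31.000 9.000 3.000

axis x: (46.500 − 0) / (3/2) = 31.000
axis y: (1.250 − -1) / (1/4) = 9.000
axis θ: (5.500 − 1) / (3/2) = 3.000


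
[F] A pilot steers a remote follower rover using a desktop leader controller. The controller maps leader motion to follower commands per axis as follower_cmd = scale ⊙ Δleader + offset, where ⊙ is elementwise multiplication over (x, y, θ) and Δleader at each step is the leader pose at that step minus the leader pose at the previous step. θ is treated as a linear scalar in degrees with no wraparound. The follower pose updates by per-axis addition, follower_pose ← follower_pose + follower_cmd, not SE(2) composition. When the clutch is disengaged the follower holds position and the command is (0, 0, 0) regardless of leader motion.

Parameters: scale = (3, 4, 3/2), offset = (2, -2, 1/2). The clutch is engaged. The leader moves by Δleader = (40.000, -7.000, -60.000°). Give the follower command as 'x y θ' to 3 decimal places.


122.000 -30.000 -89.500

axis x: 3·40.000 + 2 = 122.000
axis y: 4·-7.000 + -2 = -30.000
axis θ: 3/2·-60.000 + 1/2 = -89.500


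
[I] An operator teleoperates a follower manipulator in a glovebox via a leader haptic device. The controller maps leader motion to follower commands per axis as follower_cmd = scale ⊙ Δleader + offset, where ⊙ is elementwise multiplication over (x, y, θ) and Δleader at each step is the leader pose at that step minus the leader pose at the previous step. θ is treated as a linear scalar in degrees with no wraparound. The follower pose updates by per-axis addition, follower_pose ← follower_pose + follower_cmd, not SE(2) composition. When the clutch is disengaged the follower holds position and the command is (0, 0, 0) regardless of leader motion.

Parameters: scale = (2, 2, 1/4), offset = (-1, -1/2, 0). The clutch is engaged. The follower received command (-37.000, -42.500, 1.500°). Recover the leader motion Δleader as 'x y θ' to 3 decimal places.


axis x: (-37.000 − -1) / (2) = -18.000
axis y: (-42.500 − -1/2) / (2) = -21.000
axis θ: (1.500 − 0) / (1/4) = 6.000

-18.000 -21.000 6.000


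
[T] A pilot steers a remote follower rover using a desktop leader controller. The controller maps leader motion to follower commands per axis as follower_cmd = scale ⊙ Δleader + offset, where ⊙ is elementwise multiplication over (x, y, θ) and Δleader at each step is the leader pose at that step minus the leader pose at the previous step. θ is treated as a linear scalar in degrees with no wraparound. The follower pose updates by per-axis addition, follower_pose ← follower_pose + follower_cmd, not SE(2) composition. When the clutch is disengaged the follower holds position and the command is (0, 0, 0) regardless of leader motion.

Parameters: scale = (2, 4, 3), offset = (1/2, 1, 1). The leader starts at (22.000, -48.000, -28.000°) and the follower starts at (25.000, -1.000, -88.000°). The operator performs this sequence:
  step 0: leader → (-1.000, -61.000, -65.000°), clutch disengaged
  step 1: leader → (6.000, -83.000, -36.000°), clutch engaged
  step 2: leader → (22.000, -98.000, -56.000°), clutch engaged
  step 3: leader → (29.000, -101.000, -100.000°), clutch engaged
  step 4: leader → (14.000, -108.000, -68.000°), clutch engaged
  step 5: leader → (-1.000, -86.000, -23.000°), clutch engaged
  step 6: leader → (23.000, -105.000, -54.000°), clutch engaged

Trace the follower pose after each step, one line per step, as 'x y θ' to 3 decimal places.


step 0: Δleader=(-23.000, -13.000, -37.000°), disengaged; cmd=(0,0,0) → follower holds at (25.000, -1.000, -88.000°)
step 1: Δleader=(7.000, -22.000, 29.000°), engaged; cmd=(14.500, -87.000, 88.000°) → follower=(39.500, -88.000, 0.000°)
step 2: Δleader=(16.000, -15.000, -20.000°), engaged; cmd=(32.500, -59.000, -59.000°) → follower=(72.000, -147.000, -59.000°)
step 3: Δleader=(7.000, -3.000, -44.000°), engaged; cmd=(14.500, -11.000, -131.000°) → follower=(86.500, -158.000, -190.000°)
step 4: Δleader=(-15.000, -7.000, 32.000°), engaged; cmd=(-29.500, -27.000, 97.000°) → follower=(57.000, -185.000, -93.000°)
step 5: Δleader=(-15.000, 22.000, 45.000°), engaged; cmd=(-29.500, 89.000, 136.000°) → follower=(27.500, -96.000, 43.000°)
step 6: Δleader=(24.000, -19.000, -31.000°), engaged; cmd=(48.500, -75.000, -92.000°) → follower=(76.000, -171.000, -49.000°)

25.000 -1.000 -88.000
39.500 -88.000 0.000
72.000 -147.000 -59.000
86.500 -158.000 -190.000
57.000 -185.000 -93.000
27.500 -96.000 43.000
76.000 -171.000 -49.000


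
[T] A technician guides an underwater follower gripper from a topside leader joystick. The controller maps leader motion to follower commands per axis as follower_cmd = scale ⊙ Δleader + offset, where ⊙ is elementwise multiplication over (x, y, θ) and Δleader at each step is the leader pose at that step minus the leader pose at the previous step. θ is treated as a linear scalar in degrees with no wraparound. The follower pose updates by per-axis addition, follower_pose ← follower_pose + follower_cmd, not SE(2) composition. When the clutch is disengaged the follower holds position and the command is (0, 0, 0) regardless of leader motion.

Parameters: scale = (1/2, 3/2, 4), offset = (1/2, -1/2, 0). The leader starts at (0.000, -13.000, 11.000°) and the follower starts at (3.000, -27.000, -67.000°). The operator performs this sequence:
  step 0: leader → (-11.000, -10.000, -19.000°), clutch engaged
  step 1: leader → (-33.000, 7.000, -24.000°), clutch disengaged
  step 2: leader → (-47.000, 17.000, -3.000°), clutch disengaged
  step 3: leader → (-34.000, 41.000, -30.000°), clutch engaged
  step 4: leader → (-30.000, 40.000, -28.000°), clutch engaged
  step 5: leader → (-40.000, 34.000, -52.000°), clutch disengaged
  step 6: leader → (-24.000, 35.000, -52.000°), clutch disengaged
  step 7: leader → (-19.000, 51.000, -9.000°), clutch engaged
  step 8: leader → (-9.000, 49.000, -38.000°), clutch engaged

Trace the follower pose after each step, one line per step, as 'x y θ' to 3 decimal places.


-2.000 -23.000 -187.000
-2.000 -23.000 -187.000
-2.000 -23.000 -187.000
5.000 12.500 -295.000
7.500 10.500 -287.000
7.500 10.500 -287.000
7.500 10.500 -287.000
10.500 34.000 -115.000
16.000 30.500 -231.000

step 0: Δleader=(-11.000, 3.000, -30.000°), engaged; cmd=(-5.000, 4.000, -120.000°) → follower=(-2.000, -23.000, -187.000°)
step 1: Δleader=(-22.000, 17.000, -5.000°), disengaged; cmd=(0,0,0) → follower holds at (-2.000, -23.000, -187.000°)
step 2: Δleader=(-14.000, 10.000, 21.000°), disengaged; cmd=(0,0,0) → follower holds at (-2.000, -23.000, -187.000°)
step 3: Δleader=(13.000, 24.000, -27.000°), engaged; cmd=(7.000, 35.500, -108.000°) → follower=(5.000, 12.500, -295.000°)
step 4: Δleader=(4.000, -1.000, 2.000°), engaged; cmd=(2.500, -2.000, 8.000°) → follower=(7.500, 10.500, -287.000°)
step 5: Δleader=(-10.000, -6.000, -24.000°), disengaged; cmd=(0,0,0) → follower holds at (7.500, 10.500, -287.000°)
step 6: Δleader=(16.000, 1.000, 0.000°), disengaged; cmd=(0,0,0) → follower holds at (7.500, 10.500, -287.000°)
step 7: Δleader=(5.000, 16.000, 43.000°), engaged; cmd=(3.000, 23.500, 172.000°) → follower=(10.500, 34.000, -115.000°)
step 8: Δleader=(10.000, -2.000, -29.000°), engaged; cmd=(5.500, -3.500, -116.000°) → follower=(16.000, 30.500, -231.000°)


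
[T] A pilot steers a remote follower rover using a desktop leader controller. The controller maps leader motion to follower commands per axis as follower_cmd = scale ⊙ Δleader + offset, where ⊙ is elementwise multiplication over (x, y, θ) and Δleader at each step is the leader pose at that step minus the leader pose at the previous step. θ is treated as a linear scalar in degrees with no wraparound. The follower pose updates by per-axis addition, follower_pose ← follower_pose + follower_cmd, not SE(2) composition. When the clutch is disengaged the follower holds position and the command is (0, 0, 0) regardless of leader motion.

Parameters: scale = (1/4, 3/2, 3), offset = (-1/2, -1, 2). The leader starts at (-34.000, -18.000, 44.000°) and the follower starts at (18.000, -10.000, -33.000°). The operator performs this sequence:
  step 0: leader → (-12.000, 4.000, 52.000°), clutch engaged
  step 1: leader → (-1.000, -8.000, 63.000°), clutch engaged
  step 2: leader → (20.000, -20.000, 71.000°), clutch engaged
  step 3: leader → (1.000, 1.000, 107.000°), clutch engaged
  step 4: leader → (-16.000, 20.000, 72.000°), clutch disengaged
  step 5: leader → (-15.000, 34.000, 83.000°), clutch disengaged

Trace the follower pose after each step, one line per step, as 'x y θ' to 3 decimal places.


step 0: Δleader=(22.000, 22.000, 8.000°), engaged; cmd=(5.000, 32.000, 26.000°) → follower=(23.000, 22.000, -7.000°)
step 1: Δleader=(11.000, -12.000, 11.000°), engaged; cmd=(2.250, -19.000, 35.000°) → follower=(25.250, 3.000, 28.000°)
step 2: Δleader=(21.000, -12.000, 8.000°), engaged; cmd=(4.750, -19.000, 26.000°) → follower=(30.000, -16.000, 54.000°)
step 3: Δleader=(-19.000, 21.000, 36.000°), engaged; cmd=(-5.250, 30.500, 110.000°) → follower=(24.750, 14.500, 164.000°)
step 4: Δleader=(-17.000, 19.000, -35.000°), disengaged; cmd=(0,0,0) → follower holds at (24.750, 14.500, 164.000°)
step 5: Δleader=(1.000, 14.000, 11.000°), disengaged; cmd=(0,0,0) → follower holds at (24.750, 14.500, 164.000°)

23.000 22.000 -7.000
25.250 3.000 28.000
30.000 -16.000 54.000
24.750 14.500 164.000
24.750 14.500 164.000
24.750 14.500 164.000


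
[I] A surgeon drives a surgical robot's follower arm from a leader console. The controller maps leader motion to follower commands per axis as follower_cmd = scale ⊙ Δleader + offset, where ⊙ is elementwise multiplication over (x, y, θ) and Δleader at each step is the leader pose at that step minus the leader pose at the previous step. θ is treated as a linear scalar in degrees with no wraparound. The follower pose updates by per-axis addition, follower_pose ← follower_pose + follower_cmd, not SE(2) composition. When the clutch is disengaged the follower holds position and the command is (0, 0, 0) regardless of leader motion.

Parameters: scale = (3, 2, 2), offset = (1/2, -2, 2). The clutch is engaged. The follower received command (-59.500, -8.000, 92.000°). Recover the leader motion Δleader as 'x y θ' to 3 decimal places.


axis x: (-59.500 − 1/2) / (3) = -20.000
axis y: (-8.000 − -2) / (2) = -3.000
axis θ: (92.000 − 2) / (2) = 45.000

-20.000 -3.000 45.000


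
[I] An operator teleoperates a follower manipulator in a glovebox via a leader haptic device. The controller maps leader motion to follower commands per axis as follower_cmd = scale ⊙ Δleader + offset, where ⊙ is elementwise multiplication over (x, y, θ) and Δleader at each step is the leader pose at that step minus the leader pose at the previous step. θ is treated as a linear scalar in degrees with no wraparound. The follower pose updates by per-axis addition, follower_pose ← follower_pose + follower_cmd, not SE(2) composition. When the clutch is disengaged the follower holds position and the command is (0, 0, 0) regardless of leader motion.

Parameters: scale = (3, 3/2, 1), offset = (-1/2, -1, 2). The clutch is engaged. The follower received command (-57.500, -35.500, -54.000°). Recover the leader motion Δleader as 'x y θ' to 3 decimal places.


-19.000 -23.000 -56.000

axis x: (-57.500 − -1/2) / (3) = -19.000
axis y: (-35.500 − -1) / (3/2) = -23.000
axis θ: (-54.000 − 2) / (1) = -56.000


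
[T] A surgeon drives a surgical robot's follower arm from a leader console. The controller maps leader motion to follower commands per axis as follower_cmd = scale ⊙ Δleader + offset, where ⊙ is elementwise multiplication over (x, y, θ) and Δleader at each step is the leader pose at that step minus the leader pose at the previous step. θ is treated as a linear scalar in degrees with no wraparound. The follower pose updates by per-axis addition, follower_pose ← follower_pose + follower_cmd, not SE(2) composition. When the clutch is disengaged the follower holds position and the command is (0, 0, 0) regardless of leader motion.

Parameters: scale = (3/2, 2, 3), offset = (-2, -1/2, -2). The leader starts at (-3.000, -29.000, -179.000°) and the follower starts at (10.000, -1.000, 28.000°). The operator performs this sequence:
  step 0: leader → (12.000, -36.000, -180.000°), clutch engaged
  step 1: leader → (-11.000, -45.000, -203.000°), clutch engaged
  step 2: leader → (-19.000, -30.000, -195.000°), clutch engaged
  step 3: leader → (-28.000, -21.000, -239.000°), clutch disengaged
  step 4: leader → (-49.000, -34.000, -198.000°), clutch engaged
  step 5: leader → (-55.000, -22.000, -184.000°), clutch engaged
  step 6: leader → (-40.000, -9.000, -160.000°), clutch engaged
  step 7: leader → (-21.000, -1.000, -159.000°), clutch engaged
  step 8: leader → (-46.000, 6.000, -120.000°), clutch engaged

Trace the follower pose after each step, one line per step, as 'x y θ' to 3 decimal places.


30.500 -15.500 23.000
-6.000 -34.000 -48.000
-20.000 -4.500 -26.000
-20.000 -4.500 -26.000
-53.500 -31.000 95.000
-64.500 -7.500 135.000
-44.000 18.000 205.000
-17.500 33.500 206.000
-57.000 47.000 321.000

step 0: Δleader=(15.000, -7.000, -1.000°), engaged; cmd=(20.500, -14.500, -5.000°) → follower=(30.500, -15.500, 23.000°)
step 1: Δleader=(-23.000, -9.000, -23.000°), engaged; cmd=(-36.500, -18.500, -71.000°) → follower=(-6.000, -34.000, -48.000°)
step 2: Δleader=(-8.000, 15.000, 8.000°), engaged; cmd=(-14.000, 29.500, 22.000°) → follower=(-20.000, -4.500, -26.000°)
step 3: Δleader=(-9.000, 9.000, -44.000°), disengaged; cmd=(0,0,0) → follower holds at (-20.000, -4.500, -26.000°)
step 4: Δleader=(-21.000, -13.000, 41.000°), engaged; cmd=(-33.500, -26.500, 121.000°) → follower=(-53.500, -31.000, 95.000°)
step 5: Δleader=(-6.000, 12.000, 14.000°), engaged; cmd=(-11.000, 23.500, 40.000°) → follower=(-64.500, -7.500, 135.000°)
step 6: Δleader=(15.000, 13.000, 24.000°), engaged; cmd=(20.500, 25.500, 70.000°) → follower=(-44.000, 18.000, 205.000°)
step 7: Δleader=(19.000, 8.000, 1.000°), engaged; cmd=(26.500, 15.500, 1.000°) → follower=(-17.500, 33.500, 206.000°)
step 8: Δleader=(-25.000, 7.000, 39.000°), engaged; cmd=(-39.500, 13.500, 115.000°) → follower=(-57.000, 47.000, 321.000°)


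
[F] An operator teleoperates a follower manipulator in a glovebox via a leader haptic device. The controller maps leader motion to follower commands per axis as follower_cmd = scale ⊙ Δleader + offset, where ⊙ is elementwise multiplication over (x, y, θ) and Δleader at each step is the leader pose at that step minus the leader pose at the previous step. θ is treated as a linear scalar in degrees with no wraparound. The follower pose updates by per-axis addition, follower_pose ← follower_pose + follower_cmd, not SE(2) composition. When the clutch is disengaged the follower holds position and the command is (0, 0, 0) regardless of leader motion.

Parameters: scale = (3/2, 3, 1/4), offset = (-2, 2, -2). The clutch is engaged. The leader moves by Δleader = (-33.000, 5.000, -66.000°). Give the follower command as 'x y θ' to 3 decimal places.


axis x: 3/2·-33.000 + -2 = -51.500
axis y: 3·5.000 + 2 = 17.000
axis θ: 1/4·-66.000 + -2 = -18.500

-51.500 17.000 -18.500


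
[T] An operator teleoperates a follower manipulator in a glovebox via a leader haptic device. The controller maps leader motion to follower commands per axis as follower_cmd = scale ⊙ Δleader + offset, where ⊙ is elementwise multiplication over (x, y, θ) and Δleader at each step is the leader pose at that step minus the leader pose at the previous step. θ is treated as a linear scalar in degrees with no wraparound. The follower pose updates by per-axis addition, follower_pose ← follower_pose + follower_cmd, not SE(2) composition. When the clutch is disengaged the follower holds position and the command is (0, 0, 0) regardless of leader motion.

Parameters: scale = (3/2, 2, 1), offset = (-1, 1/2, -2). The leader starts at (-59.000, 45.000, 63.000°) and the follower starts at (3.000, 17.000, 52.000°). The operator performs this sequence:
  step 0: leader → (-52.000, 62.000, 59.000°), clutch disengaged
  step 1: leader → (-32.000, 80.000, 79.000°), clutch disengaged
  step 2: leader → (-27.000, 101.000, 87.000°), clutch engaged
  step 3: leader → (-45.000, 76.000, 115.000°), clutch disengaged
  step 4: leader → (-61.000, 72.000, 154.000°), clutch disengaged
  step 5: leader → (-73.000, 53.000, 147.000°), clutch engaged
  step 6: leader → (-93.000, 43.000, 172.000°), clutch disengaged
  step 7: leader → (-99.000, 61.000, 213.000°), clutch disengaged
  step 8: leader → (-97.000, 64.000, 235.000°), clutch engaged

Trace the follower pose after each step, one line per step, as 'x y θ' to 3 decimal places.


step 0: Δleader=(7.000, 17.000, -4.000°), disengaged; cmd=(0,0,0) → follower holds at (3.000, 17.000, 52.000°)
step 1: Δleader=(20.000, 18.000, 20.000°), disengaged; cmd=(0,0,0) → follower holds at (3.000, 17.000, 52.000°)
step 2: Δleader=(5.000, 21.000, 8.000°), engaged; cmd=(6.500, 42.500, 6.000°) → follower=(9.500, 59.500, 58.000°)
step 3: Δleader=(-18.000, -25.000, 28.000°), disengaged; cmd=(0,0,0) → follower holds at (9.500, 59.500, 58.000°)
step 4: Δleader=(-16.000, -4.000, 39.000°), disengaged; cmd=(0,0,0) → follower holds at (9.500, 59.500, 58.000°)
step 5: Δleader=(-12.000, -19.000, -7.000°), engaged; cmd=(-19.000, -37.500, -9.000°) → follower=(-9.500, 22.000, 49.000°)
step 6: Δleader=(-20.000, -10.000, 25.000°), disengaged; cmd=(0,0,0) → follower holds at (-9.500, 22.000, 49.000°)
step 7: Δleader=(-6.000, 18.000, 41.000°), disengaged; cmd=(0,0,0) → follower holds at (-9.500, 22.000, 49.000°)
step 8: Δleader=(2.000, 3.000, 22.000°), engaged; cmd=(2.000, 6.500, 20.000°) → follower=(-7.500, 28.500, 69.000°)

3.000 17.000 52.000
3.000 17.000 52.000
9.500 59.500 58.000
9.500 59.500 58.000
9.500 59.500 58.000
-9.500 22.000 49.000
-9.500 22.000 49.000
-9.500 22.000 49.000
-7.500 28.500 69.000


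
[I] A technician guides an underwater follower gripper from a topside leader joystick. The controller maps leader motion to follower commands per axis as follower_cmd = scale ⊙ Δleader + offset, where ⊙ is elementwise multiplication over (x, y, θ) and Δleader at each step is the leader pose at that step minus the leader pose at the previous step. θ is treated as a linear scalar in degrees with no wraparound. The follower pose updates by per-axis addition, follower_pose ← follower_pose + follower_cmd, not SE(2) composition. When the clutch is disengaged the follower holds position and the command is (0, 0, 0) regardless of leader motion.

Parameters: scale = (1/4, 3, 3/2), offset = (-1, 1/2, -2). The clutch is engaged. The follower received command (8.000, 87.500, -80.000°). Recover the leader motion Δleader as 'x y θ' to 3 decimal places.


axis x: (8.000 − -1) / (1/4) = 36.000
axis y: (87.500 − 1/2) / (3) = 29.000
axis θ: (-80.000 − -2) / (3/2) = -52.000

36.000 29.000 -52.000


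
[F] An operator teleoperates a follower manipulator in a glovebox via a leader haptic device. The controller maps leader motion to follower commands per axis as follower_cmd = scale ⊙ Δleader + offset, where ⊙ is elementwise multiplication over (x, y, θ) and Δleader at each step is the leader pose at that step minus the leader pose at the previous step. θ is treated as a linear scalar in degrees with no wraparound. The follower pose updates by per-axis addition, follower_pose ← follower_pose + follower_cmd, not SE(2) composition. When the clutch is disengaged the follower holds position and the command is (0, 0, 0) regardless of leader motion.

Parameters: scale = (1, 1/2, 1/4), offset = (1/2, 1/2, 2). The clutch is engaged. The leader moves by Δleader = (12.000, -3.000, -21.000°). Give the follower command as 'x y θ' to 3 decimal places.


axis x: 1·12.000 + 1/2 = 12.500
axis y: 1/2·-3.000 + 1/2 = -1.000
axis θ: 1/4·-21.000 + 2 = -3.250

12.500 -1.000 -3.250


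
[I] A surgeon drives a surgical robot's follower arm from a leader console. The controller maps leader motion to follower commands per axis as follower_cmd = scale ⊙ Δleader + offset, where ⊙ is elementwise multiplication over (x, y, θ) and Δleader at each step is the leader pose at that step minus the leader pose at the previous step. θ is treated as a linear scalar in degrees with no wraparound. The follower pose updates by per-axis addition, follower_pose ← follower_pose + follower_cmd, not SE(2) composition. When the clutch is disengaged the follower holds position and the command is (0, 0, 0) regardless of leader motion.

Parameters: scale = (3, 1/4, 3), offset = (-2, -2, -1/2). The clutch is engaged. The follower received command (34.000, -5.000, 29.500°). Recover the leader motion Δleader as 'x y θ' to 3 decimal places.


axis x: (34.000 − -2) / (3) = 12.000
axis y: (-5.000 − -2) / (1/4) = -12.000
axis θ: (29.500 − -1/2) / (3) = 10.000

12.000 -12.000 10.000


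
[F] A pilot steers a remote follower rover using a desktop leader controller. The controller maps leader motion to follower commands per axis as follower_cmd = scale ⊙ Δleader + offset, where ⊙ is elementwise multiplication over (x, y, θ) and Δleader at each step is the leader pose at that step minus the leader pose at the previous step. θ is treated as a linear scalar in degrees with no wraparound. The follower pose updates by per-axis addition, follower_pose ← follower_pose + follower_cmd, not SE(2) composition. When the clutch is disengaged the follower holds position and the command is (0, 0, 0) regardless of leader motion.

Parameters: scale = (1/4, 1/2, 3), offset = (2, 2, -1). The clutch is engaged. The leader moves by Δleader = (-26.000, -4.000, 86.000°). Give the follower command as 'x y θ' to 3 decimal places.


axis x: 1/4·-26.000 + 2 = -4.500
axis y: 1/2·-4.000 + 2 = 0.000
axis θ: 3·86.000 + -1 = 257.000

-4.500 0.000 257.000


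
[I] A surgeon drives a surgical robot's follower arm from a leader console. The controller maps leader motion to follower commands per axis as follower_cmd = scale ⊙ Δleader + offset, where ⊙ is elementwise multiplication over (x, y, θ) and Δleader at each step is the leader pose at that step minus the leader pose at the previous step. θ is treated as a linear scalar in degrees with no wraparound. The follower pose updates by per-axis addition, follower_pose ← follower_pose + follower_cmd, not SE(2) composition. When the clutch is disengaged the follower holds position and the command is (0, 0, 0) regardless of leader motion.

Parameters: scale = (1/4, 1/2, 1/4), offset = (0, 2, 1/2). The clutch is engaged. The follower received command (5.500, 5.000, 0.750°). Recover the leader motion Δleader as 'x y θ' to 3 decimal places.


axis x: (5.500 − 0) / (1/4) = 22.000
axis y: (5.000 − 2) / (1/2) = 6.000
axis θ: (0.750 − 1/2) / (1/4) = 1.000

22.000 6.000 1.000


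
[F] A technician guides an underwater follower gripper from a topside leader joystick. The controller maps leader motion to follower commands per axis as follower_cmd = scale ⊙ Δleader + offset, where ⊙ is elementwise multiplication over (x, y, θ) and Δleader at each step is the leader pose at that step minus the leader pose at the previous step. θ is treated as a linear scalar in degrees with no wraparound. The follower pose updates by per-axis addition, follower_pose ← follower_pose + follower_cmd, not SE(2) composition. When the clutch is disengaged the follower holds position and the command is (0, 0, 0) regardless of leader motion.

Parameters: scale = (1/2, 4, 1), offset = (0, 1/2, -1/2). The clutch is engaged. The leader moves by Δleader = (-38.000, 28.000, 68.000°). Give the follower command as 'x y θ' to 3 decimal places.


-19.000 112.500 67.500

axis x: 1/2·-38.000 + 0 = -19.000
axis y: 4·28.000 + 1/2 = 112.500
axis θ: 1·68.000 + -1/2 = 67.500
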